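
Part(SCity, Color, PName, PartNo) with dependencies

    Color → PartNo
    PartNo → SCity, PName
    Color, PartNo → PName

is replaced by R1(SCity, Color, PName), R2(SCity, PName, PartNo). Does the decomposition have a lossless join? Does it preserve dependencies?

lossy and not dependency-preserving

Lossless test: (SCity, PName)⁺ = {SCity, PName}, which is a superkey of neither fragment — lossy.
Dependency preservation: the restricted closure of {Color} across the fragments never reaches {PartNo}, so Color → PartNo cannot be enforced without a join — not preserved.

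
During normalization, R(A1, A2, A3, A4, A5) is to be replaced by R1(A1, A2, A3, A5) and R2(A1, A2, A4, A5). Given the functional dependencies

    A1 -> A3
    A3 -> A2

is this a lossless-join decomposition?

Common attributes: R1 ∩ R2 = {A1, A2, A5}.
Closure of {A1, A2, A5}: A1 → A3 applies, adding A3. So (A1, A2, A5)⁺ = {A1, A2, A3, A5}.
This closure contains every attribute of R1, so R1 ∩ R2 → R1. The join is lossless.

Yes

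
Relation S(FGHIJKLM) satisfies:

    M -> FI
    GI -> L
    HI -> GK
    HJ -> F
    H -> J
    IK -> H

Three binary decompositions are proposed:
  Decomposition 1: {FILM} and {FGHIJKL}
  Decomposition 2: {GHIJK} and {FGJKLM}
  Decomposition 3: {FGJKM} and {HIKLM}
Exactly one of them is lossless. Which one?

Decomposition 1: common = {FIL}, closure = {FIL} → lossy.
Decomposition 2: common = {GJK}, closure = {GJK} → lossy.
Decomposition 3: common = {KM}, closure = {FGHIJKLM} → lossless.

Decomposition 3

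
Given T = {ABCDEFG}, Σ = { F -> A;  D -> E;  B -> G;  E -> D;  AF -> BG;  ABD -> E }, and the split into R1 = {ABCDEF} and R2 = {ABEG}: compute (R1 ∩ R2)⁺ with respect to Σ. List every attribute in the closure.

ABDEG

R1 ∩ R2 = {ABE}.
B → G applies, adding G
E → D applies, adding D
Closure: {ABDEG}.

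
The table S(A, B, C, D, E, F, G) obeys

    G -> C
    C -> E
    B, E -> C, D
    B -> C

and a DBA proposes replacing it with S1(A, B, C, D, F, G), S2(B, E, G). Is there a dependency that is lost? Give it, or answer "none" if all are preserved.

C -> E

Check C → E: no single fragment contains all of {C, E}, and the restricted closure of {C} across the fragments never reaches {E}.
G → C is preserved.
B, E → C, D is preserved.
B → C is preserved.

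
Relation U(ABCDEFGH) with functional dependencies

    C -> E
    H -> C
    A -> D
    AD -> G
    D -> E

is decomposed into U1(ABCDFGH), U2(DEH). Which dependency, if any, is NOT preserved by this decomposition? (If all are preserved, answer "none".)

C -> E

Check C → E: no single fragment contains all of {CE}, and the restricted closure of {C} across the fragments never reaches {E}.
H → C is preserved.
A → D is preserved.
AD → G is preserved.
D → E is preserved.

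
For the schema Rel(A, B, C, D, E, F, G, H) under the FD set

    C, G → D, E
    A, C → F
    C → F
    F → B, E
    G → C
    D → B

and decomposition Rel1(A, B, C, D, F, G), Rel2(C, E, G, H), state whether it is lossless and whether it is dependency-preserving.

Lossless test: (C, G)⁺ = {B, C, D, E, F, G}, which is a superkey of neither fragment — lossy.
Dependency preservation: the restricted closure of {F} across the fragments never reaches {B, E}, so F → B, E cannot be enforced without a join — not preserved.

lossy and not dependency-preserving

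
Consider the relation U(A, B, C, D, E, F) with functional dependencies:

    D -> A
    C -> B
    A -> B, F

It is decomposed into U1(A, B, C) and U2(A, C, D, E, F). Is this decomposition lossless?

Common attributes: U1 ∩ U2 = {A, C}.
Closure of {A, C}: C → B applies, adding B; A → B, F applies, adding F. So (A, C)⁺ = {A, B, C, F}.
This closure contains every attribute of U1, so U1 ∩ U2 → U1. The join is lossless.

Yes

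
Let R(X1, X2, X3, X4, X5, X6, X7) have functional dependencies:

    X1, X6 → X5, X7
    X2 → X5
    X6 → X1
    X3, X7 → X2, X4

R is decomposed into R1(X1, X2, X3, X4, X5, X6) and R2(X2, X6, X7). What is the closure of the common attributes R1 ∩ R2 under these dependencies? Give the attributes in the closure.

R1 ∩ R2 = {X2, X6}.
X2 → X5 applies, adding X5
X6 → X1 applies, adding X1
X1, X6 → X5, X7 applies, adding X7
Closure: {X1, X2, X5, X6, X7}.

X1, X2, X5, X6, X7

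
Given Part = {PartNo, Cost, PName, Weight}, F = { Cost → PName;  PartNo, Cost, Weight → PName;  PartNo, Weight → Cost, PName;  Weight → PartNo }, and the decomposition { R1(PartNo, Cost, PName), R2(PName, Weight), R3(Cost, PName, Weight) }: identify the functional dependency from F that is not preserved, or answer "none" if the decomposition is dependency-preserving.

Check Weight → PartNo: no single fragment contains all of {PartNo, Weight}, and the restricted closure of {Weight} across the fragments never reaches {PartNo}.
Cost → PName is preserved.
PartNo, Cost, Weight → PName is preserved.
PartNo, Weight → Cost, PName is preserved.

Weight → PartNo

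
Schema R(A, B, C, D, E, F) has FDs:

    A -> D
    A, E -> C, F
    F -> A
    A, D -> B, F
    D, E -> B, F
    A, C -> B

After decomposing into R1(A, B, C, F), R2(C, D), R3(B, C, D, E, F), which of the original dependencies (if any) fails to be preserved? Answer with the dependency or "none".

A → D: restricted closure across fragments reaches D.
A, E → C, F: restricted closure across fragments reaches C, F.
F → A lies within R1.
A, D → B, F: restricted closure across fragments reaches B, F.
D, E → B, F lies within R3.
A, C → B lies within R1.
Every dependency is enforceable on the fragments, so the decomposition is dependency-preserving.

none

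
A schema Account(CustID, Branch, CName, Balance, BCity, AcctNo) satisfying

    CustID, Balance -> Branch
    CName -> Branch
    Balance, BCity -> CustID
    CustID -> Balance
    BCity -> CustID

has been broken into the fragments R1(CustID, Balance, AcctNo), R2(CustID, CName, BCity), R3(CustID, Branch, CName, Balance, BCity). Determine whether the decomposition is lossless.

No

Chase test. Columns are CustID, Branch, CName, Balance, BCity, AcctNo; row i has aⱼ where attribute j ∈ Ri, else bᵢⱼ.
Initial tableau (one row per fragment):
  row 1: a1 b12 b13 a4 b15 a6
  row 2: a1 b22 a3 b24 a5 b26
  row 3: a1 a2 a3 a4 a5 b36
Rows 1 and 3 agree on CustID, Balance; apply CustID, Balance→Branch and equate their Branch entries.
Rows 2 and 3 agree on CName; apply CName→Branch and equate their Branch entries.
Rows 1 and 2 agree on CustID; apply CustID→Balance and equate their Balance entries.
No row becomes fully distinguished — the join is lossy.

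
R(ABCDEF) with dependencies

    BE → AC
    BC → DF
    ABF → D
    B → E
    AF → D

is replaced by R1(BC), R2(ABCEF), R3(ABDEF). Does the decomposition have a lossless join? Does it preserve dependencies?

lossless and dependency-preserving

Lossless test (chase): Rows 2 and 3 agree on BE; apply BE→AC and equate their AC entries. Rows 1 and 2 agree on BC; apply BC→DF and equate their DF entries. Rows 1 and 3 agree on BC; apply BC→DF and equate their DF entries. Rows 1 and 2 agree on B; apply B→E and equate their E entries. Rows 1 and 2 agree on BE; apply BE→AC and equate their AC entries. Row 1 is now all distinguished symbols — the join is lossless.
Dependency preservation: BC → DF is not contained in any single fragment, but the restricted closure of its left-hand side across the fragments still reaches the right-hand side; the remaining FDs each lie inside some fragment. All dependencies are preserved.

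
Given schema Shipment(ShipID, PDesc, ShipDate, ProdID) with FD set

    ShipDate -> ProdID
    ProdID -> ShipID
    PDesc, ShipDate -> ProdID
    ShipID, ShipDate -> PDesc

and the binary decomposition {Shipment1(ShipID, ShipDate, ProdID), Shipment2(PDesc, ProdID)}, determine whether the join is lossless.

Common attributes: Shipment1 ∩ Shipment2 = {ProdID}.
Closure of {ProdID}: ProdID → ShipID applies, adding ShipID. So (ProdID)⁺ = {ShipID, ProdID}.
The closure contains neither all of Shipment1 = {ShipID, ShipDate, ProdID} nor all of Shipment2 = {PDesc, ProdID}, so the common attributes are not a superkey of either fragment. The join is lossy.

No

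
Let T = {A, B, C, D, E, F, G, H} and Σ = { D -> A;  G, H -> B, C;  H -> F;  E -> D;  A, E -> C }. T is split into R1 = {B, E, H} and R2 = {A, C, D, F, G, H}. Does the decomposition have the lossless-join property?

No

Common attributes: R1 ∩ R2 = {H}.
Closure of {H}: H → F applies, adding F. So (H)⁺ = {F, H}.
The closure contains neither all of R1 = {B, E, H} nor all of R2 = {A, C, D, F, G, H}, so the common attributes are not a superkey of either fragment. The join is lossy.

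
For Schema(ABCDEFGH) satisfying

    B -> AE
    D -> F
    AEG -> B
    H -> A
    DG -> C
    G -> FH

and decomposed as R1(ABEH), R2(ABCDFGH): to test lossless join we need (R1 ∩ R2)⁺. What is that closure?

ABEH

R1 ∩ R2 = {ABH}.
B → AE applies, adding E
Closure: {ABEH}.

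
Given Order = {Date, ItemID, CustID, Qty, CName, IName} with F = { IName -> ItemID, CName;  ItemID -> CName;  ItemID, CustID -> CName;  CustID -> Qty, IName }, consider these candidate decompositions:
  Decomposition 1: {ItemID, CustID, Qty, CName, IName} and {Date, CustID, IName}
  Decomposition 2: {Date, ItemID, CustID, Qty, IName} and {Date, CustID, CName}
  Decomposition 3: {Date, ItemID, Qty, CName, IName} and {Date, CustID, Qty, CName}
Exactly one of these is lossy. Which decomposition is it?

Decomposition 3

Decomposition 1: common = {CustID, IName}, closure = {ItemID, CustID, Qty, CName, IName} → lossless.
Decomposition 2: common = {Date, CustID}, closure = {Date, ItemID, CustID, Qty, CName, IName} → lossless.
Decomposition 3: common = {Date, Qty, CName}, closure = {Date, Qty, CName} → lossy.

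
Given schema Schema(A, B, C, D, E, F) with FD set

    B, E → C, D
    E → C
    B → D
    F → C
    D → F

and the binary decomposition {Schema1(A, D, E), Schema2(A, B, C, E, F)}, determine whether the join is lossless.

No

Common attributes: Schema1 ∩ Schema2 = {A, E}.
Closure of {A, E}: E → C applies, adding C. So (A, E)⁺ = {A, C, E}.
The closure contains neither all of Schema1 = {A, D, E} nor all of Schema2 = {A, B, C, E, F}, so the common attributes are not a superkey of either fragment. The join is lossy.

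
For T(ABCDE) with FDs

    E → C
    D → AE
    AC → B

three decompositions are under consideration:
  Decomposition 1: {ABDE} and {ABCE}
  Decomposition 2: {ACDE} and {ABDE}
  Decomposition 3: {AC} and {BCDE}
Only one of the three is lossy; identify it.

Decomposition 3

Decomposition 1: common = {ABE}, closure = {ABCE} → lossless.
Decomposition 2: common = {ADE}, closure = {ABCDE} → lossless.
Decomposition 3: common = {C}, closure = {C} → lossy.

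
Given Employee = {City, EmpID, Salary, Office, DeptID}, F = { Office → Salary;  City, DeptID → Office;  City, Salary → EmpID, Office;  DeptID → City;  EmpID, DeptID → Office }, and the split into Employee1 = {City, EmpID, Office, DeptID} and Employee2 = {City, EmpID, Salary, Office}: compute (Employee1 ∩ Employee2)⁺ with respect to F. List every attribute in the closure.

City, EmpID, Salary, Office

Employee1 ∩ Employee2 = {City, EmpID, Office}.
Office → Salary applies, adding Salary
Closure: {City, EmpID, Salary, Office}.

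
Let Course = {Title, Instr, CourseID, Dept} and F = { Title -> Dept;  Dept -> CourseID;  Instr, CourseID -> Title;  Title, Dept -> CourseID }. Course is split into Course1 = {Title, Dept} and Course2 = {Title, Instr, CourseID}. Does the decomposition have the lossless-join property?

Yes

Common attributes: Course1 ∩ Course2 = {Title}.
Closure of {Title}: Title → Dept applies, adding Dept; Dept → CourseID applies, adding CourseID. So (Title)⁺ = {Title, CourseID, Dept}.
This closure contains every attribute of Course1, so Course1 ∩ Course2 → Course1. The join is lossless.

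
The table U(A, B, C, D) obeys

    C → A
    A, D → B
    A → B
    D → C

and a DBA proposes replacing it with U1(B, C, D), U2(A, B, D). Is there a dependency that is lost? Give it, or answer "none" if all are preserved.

Check C → A: no single fragment contains all of {A, C}, and the restricted closure of {C} across the fragments never reaches {A}.
A, D → B is preserved.
A → B is preserved.
D → C is preserved.

C → A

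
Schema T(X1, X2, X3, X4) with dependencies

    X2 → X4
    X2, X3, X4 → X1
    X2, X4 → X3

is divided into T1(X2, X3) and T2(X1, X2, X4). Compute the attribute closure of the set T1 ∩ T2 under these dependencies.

T1 ∩ T2 = {X2}.
X2 → X4 applies, adding X4
X2, X4 → X3 applies, adding X3
X2, X3, X4 → X1 applies, adding X1
Closure: {X1, X2, X3, X4}.

X1, X2, X3, X4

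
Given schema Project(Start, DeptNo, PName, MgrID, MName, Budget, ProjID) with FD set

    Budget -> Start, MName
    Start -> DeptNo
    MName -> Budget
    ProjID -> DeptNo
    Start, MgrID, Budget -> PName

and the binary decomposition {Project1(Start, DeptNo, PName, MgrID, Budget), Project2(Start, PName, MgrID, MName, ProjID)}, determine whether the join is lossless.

Common attributes: Project1 ∩ Project2 = {Start, PName, MgrID}.
Closure of {Start, PName, MgrID}: Start → DeptNo applies, adding DeptNo. So (Start, PName, MgrID)⁺ = {Start, DeptNo, PName, MgrID}.
The closure contains neither all of Project1 = {Start, DeptNo, PName, MgrID, Budget} nor all of Project2 = {Start, PName, MgrID, MName, ProjID}, so the common attributes are not a superkey of either fragment. The join is lossy.

No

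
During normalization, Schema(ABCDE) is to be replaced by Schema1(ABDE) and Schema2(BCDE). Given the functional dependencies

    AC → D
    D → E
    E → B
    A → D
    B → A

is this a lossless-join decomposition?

Common attributes: Schema1 ∩ Schema2 = {BDE}.
Closure of {BDE}: B → A applies, adding A. So (BDE)⁺ = {ABDE}.
This closure contains every attribute of Schema1, so Schema1 ∩ Schema2 → Schema1. The join is lossless.

Yes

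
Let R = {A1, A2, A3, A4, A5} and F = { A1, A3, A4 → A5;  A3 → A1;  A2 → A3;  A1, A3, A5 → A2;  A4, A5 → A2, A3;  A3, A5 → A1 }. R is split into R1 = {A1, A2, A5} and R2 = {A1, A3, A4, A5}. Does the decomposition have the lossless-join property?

No

Common attributes: R1 ∩ R2 = {A1, A5}.
No dependency enlarges {A1, A5}, so (A1, A5)⁺ = {A1, A5}.
The closure contains neither all of R1 = {A1, A2, A5} nor all of R2 = {A1, A3, A4, A5}, so the common attributes are not a superkey of either fragment. The join is lossy.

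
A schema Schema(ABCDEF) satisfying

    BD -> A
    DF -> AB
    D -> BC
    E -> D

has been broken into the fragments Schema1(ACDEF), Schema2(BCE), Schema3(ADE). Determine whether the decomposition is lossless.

Chase test. Columns are ABCDEF; row i has aⱼ where attribute j ∈ Schemai, else bᵢⱼ.
Initial tableau (one row per fragment):
  row 1: a1 b12 a3 a4 a5 a6
  row 2: b21 a2 a3 b24 a5 b26
  row 3: a1 b32 b33 a4 a5 b36
Rows 1 and 3 agree on D; apply D→BC and equate their BC entries.
Rows 1 and 2 agree on E; apply E→D and equate their D entries.
Rows 1 and 2 agree on D; apply D→BC and equate their BC entries.
Rows 1 and 2 agree on BD; apply BD→A and equate their A entries.
Row 1 is now all distinguished symbols — the join is lossless.

Yes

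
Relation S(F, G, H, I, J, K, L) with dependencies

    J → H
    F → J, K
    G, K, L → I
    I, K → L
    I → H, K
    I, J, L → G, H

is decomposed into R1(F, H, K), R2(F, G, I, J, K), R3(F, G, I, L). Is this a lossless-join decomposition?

Yes

Chase test. Columns are F, G, H, I, J, K, L; row i has aⱼ where attribute j ∈ Ri, else bᵢⱼ.
Initial tableau (one row per fragment):
  row 1: a1 b12 a3 b14 b15 a6 b17
  row 2: a1 a2 b23 a4 a5 a6 b27
  row 3: a1 a2 b33 a4 b35 b36 a7
Rows 1 and 2 agree on F; apply F→J, K and equate their J, K entries.
Rows 1 and 3 agree on F; apply F→J, K and equate their J, K entries.
Rows 2 and 3 agree on I, K; apply I, K→L and equate their L entries.
Rows 2 and 3 agree on I; apply I→H, K and equate their H, K entries.
Rows 1 and 2 agree on J; apply J→H and equate their H entries.
Row 2 is now all distinguished symbols — the join is lossless.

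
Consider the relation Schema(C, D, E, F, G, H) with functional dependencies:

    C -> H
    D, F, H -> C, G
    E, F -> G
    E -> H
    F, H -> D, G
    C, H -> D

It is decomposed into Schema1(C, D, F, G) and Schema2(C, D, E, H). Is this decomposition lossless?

No

Common attributes: Schema1 ∩ Schema2 = {C, D}.
Closure of {C, D}: C → H applies, adding H. So (C, D)⁺ = {C, D, H}.
The closure contains neither all of Schema1 = {C, D, F, G} nor all of Schema2 = {C, D, E, H}, so the common attributes are not a superkey of either fragment. The join is lossy.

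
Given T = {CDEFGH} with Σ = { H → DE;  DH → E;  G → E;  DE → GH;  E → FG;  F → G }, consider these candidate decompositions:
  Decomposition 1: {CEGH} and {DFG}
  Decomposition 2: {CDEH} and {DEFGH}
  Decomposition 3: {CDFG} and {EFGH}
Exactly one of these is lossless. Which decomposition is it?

Decomposition 2

Decomposition 1: common = {G}, closure = {EFG} → lossy.
Decomposition 2: common = {DEH}, closure = {DEFGH} → lossless.
Decomposition 3: common = {FG}, closure = {EFG} → lossy.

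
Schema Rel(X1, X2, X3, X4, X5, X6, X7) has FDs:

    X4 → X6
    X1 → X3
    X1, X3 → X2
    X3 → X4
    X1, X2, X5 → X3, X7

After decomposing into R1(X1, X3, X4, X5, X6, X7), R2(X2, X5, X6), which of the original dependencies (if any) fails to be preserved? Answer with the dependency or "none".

Check X1, X3 → X2: no single fragment contains all of {X1, X2, X3}, and the restricted closure of {X1, X3} across the fragments never reaches {X2}.
X4 → X6 is preserved.
X1 → X3 is preserved.
X3 → X4 is preserved.
X1, X2, X5 → X3, X7 is preserved.

X1, X3 → X2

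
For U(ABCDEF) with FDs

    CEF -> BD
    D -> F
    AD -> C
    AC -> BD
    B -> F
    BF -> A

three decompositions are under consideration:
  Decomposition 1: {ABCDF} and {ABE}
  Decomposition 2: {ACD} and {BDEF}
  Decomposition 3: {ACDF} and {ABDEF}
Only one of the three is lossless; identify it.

Decomposition 3

Decomposition 1: common = {AB}, closure = {ABF} → lossy.
Decomposition 2: common = {D}, closure = {DF} → lossy.
Decomposition 3: common = {ADF}, closure = {ABCDF} → lossless.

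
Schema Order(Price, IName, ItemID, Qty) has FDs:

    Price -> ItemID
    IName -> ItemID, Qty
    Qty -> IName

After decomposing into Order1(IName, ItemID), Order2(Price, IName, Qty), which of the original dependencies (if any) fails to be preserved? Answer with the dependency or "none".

Price -> ItemID

Check Price → ItemID: no single fragment contains all of {Price, ItemID}, and the restricted closure of {Price} across the fragments never reaches {ItemID}.
IName → ItemID, Qty is preserved.
Qty → IName is preserved.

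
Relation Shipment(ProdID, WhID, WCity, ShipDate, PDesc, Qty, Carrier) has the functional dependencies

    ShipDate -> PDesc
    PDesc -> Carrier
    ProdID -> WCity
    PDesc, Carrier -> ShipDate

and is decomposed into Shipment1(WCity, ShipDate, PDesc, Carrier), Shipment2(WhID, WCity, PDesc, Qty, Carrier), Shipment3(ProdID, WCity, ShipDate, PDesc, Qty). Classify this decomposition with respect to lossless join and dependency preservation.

lossy but dependency-preserving

Lossless test (chase): Rows 1 and 3 agree on PDesc; apply PDesc→Carrier and equate their Carrier entries. Rows 1 and 2 agree on PDesc, Carrier; apply PDesc, Carrier→ShipDate and equate their ShipDate entries. No row becomes fully distinguished — the join is lossy.
Dependency preservation: every FD's attributes lie within a single fragment, so each can be enforced locally — preserved.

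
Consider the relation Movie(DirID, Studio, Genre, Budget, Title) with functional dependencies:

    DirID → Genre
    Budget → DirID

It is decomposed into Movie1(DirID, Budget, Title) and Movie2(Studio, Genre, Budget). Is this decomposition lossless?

Common attributes: Movie1 ∩ Movie2 = {Budget}.
Closure of {Budget}: Budget → DirID applies, adding DirID; DirID → Genre applies, adding Genre. So (Budget)⁺ = {DirID, Genre, Budget}.
The closure contains neither all of Movie1 = {DirID, Budget, Title} nor all of Movie2 = {Studio, Genre, Budget}, so the common attributes are not a superkey of either fragment. The join is lossy.

No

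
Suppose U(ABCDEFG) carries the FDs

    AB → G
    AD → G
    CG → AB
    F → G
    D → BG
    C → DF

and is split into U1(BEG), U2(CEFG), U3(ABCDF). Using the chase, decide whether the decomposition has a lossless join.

Yes

Chase test. Columns are ABCDEFG; row i has aⱼ where attribute j ∈ Ui, else bᵢⱼ.
Initial tableau (one row per fragment):
  row 1: b11 a2 b13 b14 a5 b16 a7
  row 2: b21 b22 a3 b24 a5 a6 a7
  row 3: a1 a2 a3 a4 b35 a6 b37
Rows 2 and 3 agree on F; apply F→G and equate their G entries.
Rows 2 and 3 agree on C; apply C→DF and equate their DF entries.
Rows 2 and 3 agree on CG; apply CG→AB and equate their AB entries.
Row 2 is now all distinguished symbols — the join is lossless.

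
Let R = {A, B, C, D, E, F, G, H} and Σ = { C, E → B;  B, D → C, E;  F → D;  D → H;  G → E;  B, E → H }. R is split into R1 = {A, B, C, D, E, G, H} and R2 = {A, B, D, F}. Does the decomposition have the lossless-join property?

Common attributes: R1 ∩ R2 = {A, B, D}.
Closure of {A, B, D}: B, D → C, E applies, adding C, E; D → H applies, adding H. So (A, B, D)⁺ = {A, B, C, D, E, H}.
The closure contains neither all of R1 = {A, B, C, D, E, G, H} nor all of R2 = {A, B, D, F}, so the common attributes are not a superkey of either fragment. The join is lossy.

No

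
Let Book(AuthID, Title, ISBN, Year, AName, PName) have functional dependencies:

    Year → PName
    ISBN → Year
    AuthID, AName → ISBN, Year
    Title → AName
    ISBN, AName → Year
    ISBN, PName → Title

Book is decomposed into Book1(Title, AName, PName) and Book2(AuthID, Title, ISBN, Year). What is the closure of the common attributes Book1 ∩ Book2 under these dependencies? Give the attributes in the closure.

Book1 ∩ Book2 = {Title}.
Title → AName applies, adding AName
Closure: {Title, AName}.

Title, AName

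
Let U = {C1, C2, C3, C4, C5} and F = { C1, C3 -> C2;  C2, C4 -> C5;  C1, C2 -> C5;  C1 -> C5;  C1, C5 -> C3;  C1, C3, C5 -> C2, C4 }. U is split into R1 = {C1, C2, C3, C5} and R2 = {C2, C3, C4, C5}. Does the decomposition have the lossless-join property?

No

Common attributes: R1 ∩ R2 = {C2, C3, C5}.
No dependency enlarges {C2, C3, C5}, so (C2, C3, C5)⁺ = {C2, C3, C5}.
The closure contains neither all of R1 = {C1, C2, C3, C5} nor all of R2 = {C2, C3, C4, C5}, so the common attributes are not a superkey of either fragment. The join is lossy.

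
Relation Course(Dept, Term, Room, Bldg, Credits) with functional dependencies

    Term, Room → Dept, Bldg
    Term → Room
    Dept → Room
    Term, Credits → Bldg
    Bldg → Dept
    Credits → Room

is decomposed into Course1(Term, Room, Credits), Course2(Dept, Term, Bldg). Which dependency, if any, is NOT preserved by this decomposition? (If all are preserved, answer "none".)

Dept → Room

Check Dept → Room: no single fragment contains all of {Dept, Room}, and the restricted closure of {Dept} across the fragments never reaches {Room}.
Term, Room → Dept, Bldg is preserved.
Term → Room is preserved.
Term, Credits → Bldg is preserved.
Bldg → Dept is preserved.
Credits → Room is preserved.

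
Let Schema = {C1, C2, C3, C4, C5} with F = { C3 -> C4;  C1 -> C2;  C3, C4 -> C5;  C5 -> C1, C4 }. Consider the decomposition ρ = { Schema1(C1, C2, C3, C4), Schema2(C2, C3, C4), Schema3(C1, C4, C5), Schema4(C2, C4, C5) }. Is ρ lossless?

No

Chase test. Columns are C1, C2, C3, C4, C5; row i has aⱼ where attribute j ∈ Schemai, else bᵢⱼ.
Initial tableau (one row per fragment):
  row 1: a1 a2 a3 a4 b15
  row 2: b21 a2 a3 a4 b25
  row 3: a1 b32 b33 a4 a5
  row 4: b41 a2 b43 a4 a5
Rows 1 and 3 agree on C1; apply C1→C2 and equate their C2 entries.
Rows 1 and 2 agree on C3, C4; apply C3, C4→C5 and equate their C5 entries.
Rows 1 and 2 agree on C5; apply C5→C1, C4 and equate their C1, C4 entries.
Rows 3 and 4 agree on C5; apply C5→C1, C4 and equate their C1, C4 entries.
No row becomes fully distinguished — the join is lossy.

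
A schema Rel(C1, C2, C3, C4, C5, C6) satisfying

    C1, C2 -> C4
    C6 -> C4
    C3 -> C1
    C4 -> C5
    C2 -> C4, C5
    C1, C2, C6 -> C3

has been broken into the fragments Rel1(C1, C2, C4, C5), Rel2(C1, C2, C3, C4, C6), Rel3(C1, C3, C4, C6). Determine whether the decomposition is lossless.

Chase test. Columns are C1, C2, C3, C4, C5, C6; row i has aⱼ where attribute j ∈ Reli, else bᵢⱼ.
Initial tableau (one row per fragment):
  row 1: a1 a2 b13 a4 a5 b16
  row 2: a1 a2 a3 a4 b25 a6
  row 3: a1 b32 a3 a4 b35 a6
Rows 1 and 2 agree on C4; apply C4→C5 and equate their C5 entries.
Rows 1 and 3 agree on C4; apply C4→C5 and equate their C5 entries.
Row 2 is now all distinguished symbols — the join is lossless.

Yes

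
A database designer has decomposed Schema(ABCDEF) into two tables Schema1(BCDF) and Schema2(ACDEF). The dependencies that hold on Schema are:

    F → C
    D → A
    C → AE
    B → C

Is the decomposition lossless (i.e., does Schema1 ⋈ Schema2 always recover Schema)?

Yes

Common attributes: Schema1 ∩ Schema2 = {CDF}.
Closure of {CDF}: D → A applies, adding A; C → AE applies, adding E. So (CDF)⁺ = {ACDEF}.
This closure contains every attribute of Schema2, so Schema1 ∩ Schema2 → Schema2. The join is lossless.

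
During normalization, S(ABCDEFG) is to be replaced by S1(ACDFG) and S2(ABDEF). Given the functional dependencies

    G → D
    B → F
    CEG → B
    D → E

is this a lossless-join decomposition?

Common attributes: S1 ∩ S2 = {ADF}.
Closure of {ADF}: D → E applies, adding E. So (ADF)⁺ = {ADEF}.
The closure contains neither all of S1 = {ACDFG} nor all of S2 = {ABDEF}, so the common attributes are not a superkey of either fragment. The join is lossy.

No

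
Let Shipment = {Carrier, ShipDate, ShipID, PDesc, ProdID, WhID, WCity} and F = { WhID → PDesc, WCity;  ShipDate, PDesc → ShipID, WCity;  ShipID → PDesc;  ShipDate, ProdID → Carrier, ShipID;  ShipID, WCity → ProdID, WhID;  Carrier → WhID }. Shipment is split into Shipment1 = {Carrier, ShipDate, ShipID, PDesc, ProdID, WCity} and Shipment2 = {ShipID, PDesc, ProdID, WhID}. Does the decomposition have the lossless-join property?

Common attributes: Shipment1 ∩ Shipment2 = {ShipID, PDesc, ProdID}.
No dependency enlarges {ShipID, PDesc, ProdID}, so (ShipID, PDesc, ProdID)⁺ = {ShipID, PDesc, ProdID}.
The closure contains neither all of Shipment1 = {Carrier, ShipDate, ShipID, PDesc, ProdID, WCity} nor all of Shipment2 = {ShipID, PDesc, ProdID, WhID}, so the common attributes are not a superkey of either fragment. The join is lossy.

No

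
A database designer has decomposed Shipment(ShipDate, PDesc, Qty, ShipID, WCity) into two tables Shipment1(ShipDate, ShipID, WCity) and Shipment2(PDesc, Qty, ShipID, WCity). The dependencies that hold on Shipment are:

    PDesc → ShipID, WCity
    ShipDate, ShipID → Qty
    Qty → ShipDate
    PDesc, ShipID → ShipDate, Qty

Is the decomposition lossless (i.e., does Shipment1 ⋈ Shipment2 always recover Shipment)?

Common attributes: Shipment1 ∩ Shipment2 = {ShipID, WCity}.
No dependency enlarges {ShipID, WCity}, so (ShipID, WCity)⁺ = {ShipID, WCity}.
The closure contains neither all of Shipment1 = {ShipDate, ShipID, WCity} nor all of Shipment2 = {PDesc, Qty, ShipID, WCity}, so the common attributes are not a superkey of either fragment. The join is lossy.

No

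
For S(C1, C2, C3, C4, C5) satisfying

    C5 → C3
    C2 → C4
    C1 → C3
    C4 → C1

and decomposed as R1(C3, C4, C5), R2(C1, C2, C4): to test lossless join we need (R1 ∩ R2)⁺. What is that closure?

R1 ∩ R2 = {C4}.
C4 → C1 applies, adding C1
C1 → C3 applies, adding C3
Closure: {C1, C3, C4}.

C1, C3, C4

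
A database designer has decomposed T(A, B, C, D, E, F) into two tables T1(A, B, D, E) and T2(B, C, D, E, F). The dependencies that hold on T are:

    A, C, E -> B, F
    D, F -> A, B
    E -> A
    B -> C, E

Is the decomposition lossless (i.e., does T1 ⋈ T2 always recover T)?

Common attributes: T1 ∩ T2 = {B, D, E}.
Closure of {B, D, E}: E → A applies, adding A; B → C, E applies, adding C; A, C, E → B, F applies, adding F. So (B, D, E)⁺ = {A, B, C, D, E, F}.
This closure contains every attribute of T1, so T1 ∩ T2 → T1. The join is lossless.

Yes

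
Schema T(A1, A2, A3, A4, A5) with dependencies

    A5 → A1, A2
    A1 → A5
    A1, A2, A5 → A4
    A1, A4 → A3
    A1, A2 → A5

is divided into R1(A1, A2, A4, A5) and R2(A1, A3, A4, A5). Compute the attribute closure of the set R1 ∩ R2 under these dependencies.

A1, A2, A3, A4, A5

R1 ∩ R2 = {A1, A4, A5}.
A5 → A1, A2 applies, adding A2
A1, A4 → A3 applies, adding A3
Closure: {A1, A2, A3, A4, A5}.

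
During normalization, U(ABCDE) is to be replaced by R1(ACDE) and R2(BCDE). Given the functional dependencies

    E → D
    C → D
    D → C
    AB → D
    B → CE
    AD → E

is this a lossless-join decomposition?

No

Common attributes: R1 ∩ R2 = {CDE}.
No dependency enlarges {CDE}, so (CDE)⁺ = {CDE}.
The closure contains neither all of R1 = {ACDE} nor all of R2 = {BCDE}, so the common attributes are not a superkey of either fragment. The join is lossy.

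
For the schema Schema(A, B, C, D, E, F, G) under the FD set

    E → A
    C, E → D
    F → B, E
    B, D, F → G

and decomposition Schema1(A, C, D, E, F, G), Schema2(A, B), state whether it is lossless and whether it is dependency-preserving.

Lossless test: (A)⁺ = {A}, which is a superkey of neither fragment — lossy.
Dependency preservation: the restricted closure of {F} across the fragments never reaches {B, E}, so F → B, E cannot be enforced without a join — not preserved.

lossy and not dependency-preserving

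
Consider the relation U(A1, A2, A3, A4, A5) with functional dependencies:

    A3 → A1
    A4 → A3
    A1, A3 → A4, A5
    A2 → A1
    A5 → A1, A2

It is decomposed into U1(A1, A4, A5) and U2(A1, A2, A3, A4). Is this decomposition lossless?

Yes

Common attributes: U1 ∩ U2 = {A1, A4}.
Closure of {A1, A4}: A4 → A3 applies, adding A3; A1, A3 → A4, A5 applies, adding A5; A5 → A1, A2 applies, adding A2. So (A1, A4)⁺ = {A1, A2, A3, A4, A5}.
This closure contains every attribute of U1, so U1 ∩ U2 → U1. The join is lossless.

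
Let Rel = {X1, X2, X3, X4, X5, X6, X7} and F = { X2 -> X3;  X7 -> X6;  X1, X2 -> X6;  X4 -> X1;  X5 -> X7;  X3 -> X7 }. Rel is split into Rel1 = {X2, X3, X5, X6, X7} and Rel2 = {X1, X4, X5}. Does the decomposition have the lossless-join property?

Common attributes: Rel1 ∩ Rel2 = {X5}.
Closure of {X5}: X5 → X7 applies, adding X7; X7 → X6 applies, adding X6. So (X5)⁺ = {X5, X6, X7}.
The closure contains neither all of Rel1 = {X2, X3, X5, X6, X7} nor all of Rel2 = {X1, X4, X5}, so the common attributes are not a superkey of either fragment. The join is lossy.

No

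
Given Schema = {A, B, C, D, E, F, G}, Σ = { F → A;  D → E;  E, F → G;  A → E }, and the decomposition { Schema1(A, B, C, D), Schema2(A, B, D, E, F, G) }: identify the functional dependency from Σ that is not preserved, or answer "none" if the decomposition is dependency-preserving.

none

F → A lies within Schema2.
D → E lies within Schema2.
E, F → G lies within Schema2.
A → E lies within Schema2.
Every dependency is enforceable on the fragments, so the decomposition is dependency-preserving.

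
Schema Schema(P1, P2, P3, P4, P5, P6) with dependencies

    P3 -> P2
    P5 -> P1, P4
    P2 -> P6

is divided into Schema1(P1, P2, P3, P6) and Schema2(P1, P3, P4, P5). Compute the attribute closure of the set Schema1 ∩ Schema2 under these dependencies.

Schema1 ∩ Schema2 = {P1, P3}.
P3 → P2 applies, adding P2
P2 → P6 applies, adding P6
Closure: {P1, P2, P3, P6}.

P1, P2, P3, P6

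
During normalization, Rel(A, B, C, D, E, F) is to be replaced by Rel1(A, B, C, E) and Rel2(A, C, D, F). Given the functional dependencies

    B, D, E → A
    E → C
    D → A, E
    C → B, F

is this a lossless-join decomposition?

Common attributes: Rel1 ∩ Rel2 = {A, C}.
Closure of {A, C}: C → B, F applies, adding B, F. So (A, C)⁺ = {A, B, C, F}.
The closure contains neither all of Rel1 = {A, B, C, E} nor all of Rel2 = {A, C, D, F}, so the common attributes are not a superkey of either fragment. The join is lossy.

No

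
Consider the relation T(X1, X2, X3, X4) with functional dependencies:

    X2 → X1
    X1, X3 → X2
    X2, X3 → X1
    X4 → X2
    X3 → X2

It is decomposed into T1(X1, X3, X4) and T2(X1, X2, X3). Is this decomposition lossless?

Yes

Common attributes: T1 ∩ T2 = {X1, X3}.
Closure of {X1, X3}: X1, X3 → X2 applies, adding X2. So (X1, X3)⁺ = {X1, X2, X3}.
This closure contains every attribute of T2, so T1 ∩ T2 → T2. The join is lossless.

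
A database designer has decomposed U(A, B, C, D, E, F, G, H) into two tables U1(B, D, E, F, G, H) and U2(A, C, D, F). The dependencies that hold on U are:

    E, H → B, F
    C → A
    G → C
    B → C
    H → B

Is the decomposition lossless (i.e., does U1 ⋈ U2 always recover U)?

Common attributes: U1 ∩ U2 = {D, F}.
No dependency enlarges {D, F}, so (D, F)⁺ = {D, F}.
The closure contains neither all of U1 = {B, D, E, F, G, H} nor all of U2 = {A, C, D, F}, so the common attributes are not a superkey of either fragment. The join is lossy.

No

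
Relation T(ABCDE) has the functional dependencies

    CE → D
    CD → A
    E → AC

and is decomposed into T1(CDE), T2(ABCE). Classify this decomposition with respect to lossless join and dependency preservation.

lossless but not dependency-preserving

Lossless test: (CE)⁺ = {ACDE}, which contains all of one fragment — lossless.
Dependency preservation: the restricted closure of {CD} across the fragments never reaches {A}, so CD → A cannot be enforced without a join — not preserved.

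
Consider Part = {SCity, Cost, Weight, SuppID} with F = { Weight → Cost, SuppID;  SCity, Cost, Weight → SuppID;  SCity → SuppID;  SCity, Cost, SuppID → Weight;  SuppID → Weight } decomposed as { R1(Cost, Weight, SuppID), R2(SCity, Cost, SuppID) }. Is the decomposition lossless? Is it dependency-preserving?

lossless and dependency-preserving

Lossless test: (Cost, SuppID)⁺ = {Cost, Weight, SuppID}, which contains all of one fragment — lossless.
Dependency preservation: SCity, Cost, Weight → SuppID; SCity, Cost, SuppID → Weight are not contained in any single fragment, but the restricted closure of each left-hand side across the fragments still reaches the right-hand side; the remaining FDs each lie inside some fragment. All dependencies are preserved.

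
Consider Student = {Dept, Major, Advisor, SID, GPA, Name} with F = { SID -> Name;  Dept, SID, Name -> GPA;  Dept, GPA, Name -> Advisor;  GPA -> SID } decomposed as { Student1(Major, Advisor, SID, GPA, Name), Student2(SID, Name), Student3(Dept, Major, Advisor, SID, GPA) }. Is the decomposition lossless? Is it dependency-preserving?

Lossless test (chase): Rows 1 and 3 agree on SID; apply SID→Name and equate their Name entries. Row 3 is now all distinguished symbols — the join is lossless.
Dependency preservation: Dept, SID, Name → GPA; Dept, GPA, Name → Advisor are not contained in any single fragment, but the restricted closure of each left-hand side across the fragments still reaches the right-hand side; the remaining FDs each lie inside some fragment. All dependencies are preserved.

lossless and dependency-preserving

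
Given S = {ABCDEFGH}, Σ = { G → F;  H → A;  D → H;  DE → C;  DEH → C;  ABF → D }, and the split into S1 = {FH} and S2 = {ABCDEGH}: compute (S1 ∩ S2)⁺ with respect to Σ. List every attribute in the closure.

S1 ∩ S2 = {H}.
H → A applies, adding A
Closure: {AH}.

AH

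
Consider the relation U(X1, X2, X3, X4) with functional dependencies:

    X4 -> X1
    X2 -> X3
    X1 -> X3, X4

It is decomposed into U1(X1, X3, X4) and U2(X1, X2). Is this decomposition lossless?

Yes

Common attributes: U1 ∩ U2 = {X1}.
Closure of {X1}: X1 → X3, X4 applies, adding X3, X4. So (X1)⁺ = {X1, X3, X4}.
This closure contains every attribute of U1, so U1 ∩ U2 → U1. The join is lossless.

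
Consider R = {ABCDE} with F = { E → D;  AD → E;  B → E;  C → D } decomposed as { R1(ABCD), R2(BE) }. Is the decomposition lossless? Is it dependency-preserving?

Lossless test: (B)⁺ = {BDE}, which contains all of one fragment — lossless.
Dependency preservation: the restricted closure of {E} across the fragments never reaches {D}, so E → D cannot be enforced without a join — not preserved.

lossless but not dependency-preserving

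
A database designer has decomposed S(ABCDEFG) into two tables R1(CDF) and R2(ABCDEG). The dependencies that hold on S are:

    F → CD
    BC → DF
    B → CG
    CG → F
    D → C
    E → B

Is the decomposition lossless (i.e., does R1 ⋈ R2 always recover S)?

No

Common attributes: R1 ∩ R2 = {CD}.
No dependency enlarges {CD}, so (CD)⁺ = {CD}.
The closure contains neither all of R1 = {CDF} nor all of R2 = {ABCDEG}, so the common attributes are not a superkey of either fragment. The join is lossy.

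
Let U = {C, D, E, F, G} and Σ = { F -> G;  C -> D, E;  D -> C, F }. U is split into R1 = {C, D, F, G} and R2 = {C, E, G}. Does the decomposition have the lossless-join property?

Common attributes: R1 ∩ R2 = {C, G}.
Closure of {C, G}: C → D, E applies, adding D, E; D → C, F applies, adding F. So (C, G)⁺ = {C, D, E, F, G}.
This closure contains every attribute of R1, so R1 ∩ R2 → R1. The join is lossless.

Yes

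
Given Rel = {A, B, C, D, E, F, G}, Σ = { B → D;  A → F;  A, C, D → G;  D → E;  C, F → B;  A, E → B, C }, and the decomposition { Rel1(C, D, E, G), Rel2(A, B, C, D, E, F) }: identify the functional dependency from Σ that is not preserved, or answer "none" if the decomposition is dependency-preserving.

A, C, D → G

Check A, C, D → G: no single fragment contains all of {A, C, D, G}, and the restricted closure of {A, C, D} across the fragments never reaches {G}.
B → D is preserved.
A → F is preserved.
D → E is preserved.
C, F → B is preserved.
A, E → B, C is preserved.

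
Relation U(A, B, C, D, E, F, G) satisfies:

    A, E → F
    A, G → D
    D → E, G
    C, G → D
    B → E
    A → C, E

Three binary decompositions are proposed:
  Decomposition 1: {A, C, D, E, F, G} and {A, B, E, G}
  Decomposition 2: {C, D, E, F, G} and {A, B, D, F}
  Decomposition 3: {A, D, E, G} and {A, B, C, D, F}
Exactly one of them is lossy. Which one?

Decomposition 1: common = {A, E, G}, closure = {A, C, D, E, F, G} → lossless.
Decomposition 2: common = {D, F}, closure = {D, E, F, G} → lossy.
Decomposition 3: common = {A, D}, closure = {A, C, D, E, F, G} → lossless.

Decomposition 2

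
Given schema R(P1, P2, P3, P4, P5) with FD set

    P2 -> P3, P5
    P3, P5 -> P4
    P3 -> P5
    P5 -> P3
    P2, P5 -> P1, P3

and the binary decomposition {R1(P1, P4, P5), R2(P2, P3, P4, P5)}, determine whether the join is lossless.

Common attributes: R1 ∩ R2 = {P4, P5}.
Closure of {P4, P5}: P5 → P3 applies, adding P3. So (P4, P5)⁺ = {P3, P4, P5}.
The closure contains neither all of R1 = {P1, P4, P5} nor all of R2 = {P2, P3, P4, P5}, so the common attributes are not a superkey of either fragment. The join is lossy.

No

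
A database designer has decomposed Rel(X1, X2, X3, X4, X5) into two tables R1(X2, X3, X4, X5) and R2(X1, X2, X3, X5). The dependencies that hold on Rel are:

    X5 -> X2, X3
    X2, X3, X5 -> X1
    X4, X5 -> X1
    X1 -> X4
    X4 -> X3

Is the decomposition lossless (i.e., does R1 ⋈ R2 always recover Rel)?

Yes

Common attributes: R1 ∩ R2 = {X2, X3, X5}.
Closure of {X2, X3, X5}: X2, X3, X5 → X1 applies, adding X1; X1 → X4 applies, adding X4. So (X2, X3, X5)⁺ = {X1, X2, X3, X4, X5}.
This closure contains every attribute of R1, so R1 ∩ R2 → R1. The join is lossless.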